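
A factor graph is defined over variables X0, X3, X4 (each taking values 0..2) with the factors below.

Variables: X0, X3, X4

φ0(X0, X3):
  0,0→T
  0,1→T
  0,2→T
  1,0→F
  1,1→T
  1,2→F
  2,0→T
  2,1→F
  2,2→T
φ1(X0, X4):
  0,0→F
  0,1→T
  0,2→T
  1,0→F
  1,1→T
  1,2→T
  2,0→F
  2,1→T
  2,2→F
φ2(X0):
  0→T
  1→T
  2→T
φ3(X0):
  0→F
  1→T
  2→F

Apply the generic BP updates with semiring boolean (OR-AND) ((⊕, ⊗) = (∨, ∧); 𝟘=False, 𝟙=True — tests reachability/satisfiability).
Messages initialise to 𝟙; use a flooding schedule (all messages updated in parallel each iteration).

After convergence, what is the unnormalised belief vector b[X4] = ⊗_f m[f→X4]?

init: all messages = 𝟙 over 3 values
r1 m[φ0→X0] = [T, T, T]
r1 m[φ0→X3] = [T, T, T]
r1 m[φ1→X0] = [T, T, T]
r1 m[φ1→X4] = [F, T, T]
r1 m[φ2→X0] = [T, T, T]
r1 m[φ3→X0] = [F, T, F]
r1 m[X0→φ0] = [T, T, T]
r1 m[X0→φ1] = [T, T, T]
r1 m[X0→φ2] = [T, T, T]
r1 m[X0→φ3] = [T, T, T]
r1 m[X3→φ0] = [T, T, T]
r1 m[X4→φ1] = [T, T, T]
r2 m[φ0→X0] = [T, T, T]
r2 m[φ0→X3] = [T, T, T]
r2 m[φ1→X0] = [T, T, T]
r2 m[φ1→X4] = [F, T, T]
r2 m[φ2→X0] = [T, T, T]
r2 m[φ3→X0] = [F, T, F]
r2 m[X0→φ0] = [F, T, F]
r2 m[X0→φ1] = [F, T, F]
r2 m[X0→φ2] = [F, T, F]
r2 m[X0→φ3] = [T, T, T]
r2 m[X3→φ0] = [T, T, T]
r2 m[X4→φ1] = [T, T, T]
r3 m[φ0→X0] = [T, T, T]
r3 m[φ0→X3] = [F, T, F]
r3 m[φ1→X0] = [T, T, T]
r3 m[φ1→X4] = [F, T, T]
r3 m[φ2→X0] = [T, T, T]
r3 m[φ3→X0] = [F, T, F]
r3 m[X0→φ0] = [F, T, F]
r3 m[X0→φ1] = [F, T, F]
r3 m[X0→φ2] = [F, T, F]
r3 m[X0→φ3] = [T, T, T]
r3 m[X3→φ0] = [T, T, T]
r3 m[X4→φ1] = [T, T, T]
r4 m[φ0→X0] = [T, T, T]
r4 m[φ0→X3] = [F, T, F]
r4 m[φ1→X0] = [T, T, T]
r4 m[φ1→X4] = [F, T, T]
r4 m[φ2→X0] = [T, T, T]
r4 m[φ3→X0] = [F, T, F]
r4 m[X0→φ0] = [F, T, F]
r4 m[X0→φ1] = [F, T, F]
r4 m[X0→φ2] = [F, T, F]
r4 m[X0→φ3] = [T, T, T]
r4 m[X3→φ0] = [T, T, T]
r4 m[X4→φ1] = [T, T, T]
fixed point reached at round 4
b[X4] = ⊗ incoming = [F, T, T]

b[X4] = [F, T, T]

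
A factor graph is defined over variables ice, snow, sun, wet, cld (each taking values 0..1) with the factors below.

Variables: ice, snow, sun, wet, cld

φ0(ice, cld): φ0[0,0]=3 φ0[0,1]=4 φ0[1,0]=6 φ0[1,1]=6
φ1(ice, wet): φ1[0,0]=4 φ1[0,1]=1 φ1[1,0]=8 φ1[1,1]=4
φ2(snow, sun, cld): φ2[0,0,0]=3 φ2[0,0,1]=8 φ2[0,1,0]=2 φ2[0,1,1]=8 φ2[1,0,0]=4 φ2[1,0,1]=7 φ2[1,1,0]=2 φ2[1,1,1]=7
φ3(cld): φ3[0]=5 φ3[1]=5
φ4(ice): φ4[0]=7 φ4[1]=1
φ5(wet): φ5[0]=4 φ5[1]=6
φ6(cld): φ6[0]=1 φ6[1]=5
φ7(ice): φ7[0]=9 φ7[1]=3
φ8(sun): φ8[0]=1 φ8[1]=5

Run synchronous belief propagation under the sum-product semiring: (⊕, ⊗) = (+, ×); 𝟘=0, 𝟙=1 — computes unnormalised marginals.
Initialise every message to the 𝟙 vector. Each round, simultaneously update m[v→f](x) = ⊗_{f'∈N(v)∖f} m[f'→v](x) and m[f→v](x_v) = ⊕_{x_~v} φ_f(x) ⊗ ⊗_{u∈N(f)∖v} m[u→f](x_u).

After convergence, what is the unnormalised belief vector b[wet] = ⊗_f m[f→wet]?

init: all messages = 𝟙 over 2 values
r1 m[φ0→ice] = [7, 12]
r1 m[φ0→cld] = [9, 10]
r1 m[φ1→ice] = [5, 12]
r1 m[φ1→wet] = [12, 5]
r1 m[φ2→snow] = [21, 20]
r1 m[φ2→sun] = [22, 19]
r1 m[φ2→cld] = [11, 30]
r1 m[φ3→cld] = [5, 5]
r1 m[φ4→ice] = [7, 1]
r1 m[φ5→wet] = [4, 6]
r1 m[φ6→cld] = [1, 5]
r1 m[φ7→ice] = [9, 3]
r1 m[φ8→sun] = [1, 5]
r1 m[ice→φ0] = [1, 1]
r1 m[ice→φ1] = [1, 1]
r1 m[ice→φ4] = [1, 1]
r1 m[ice→φ7] = [1, 1]
r1 m[snow→φ2] = [1, 1]
r1 m[sun→φ2] = [1, 1]
r1 m[sun→φ8] = [1, 1]
r1 m[wet→φ1] = [1, 1]
r1 m[wet→φ5] = [1, 1]
r1 m[cld→φ0] = [1, 1]
r1 m[cld→φ2] = [1, 1]
r1 m[cld→φ3] = [1, 1]
r1 m[cld→φ6] = [1, 1]
r2 m[φ0→ice] = [7, 12]
r2 m[φ0→cld] = [9, 10]
r2 m[φ1→ice] = [5, 12]
r2 m[φ1→wet] = [12, 5]
r2 m[φ2→snow] = [21, 20]
r2 m[φ2→sun] = [22, 19]
r2 m[φ2→cld] = [11, 30]
r2 m[φ3→cld] = [5, 5]
r2 m[φ4→ice] = [7, 1]
r2 m[φ5→wet] = [4, 6]
r2 m[φ6→cld] = [1, 5]
r2 m[φ7→ice] = [9, 3]
r2 m[φ8→sun] = [1, 5]
r2 m[ice→φ0] = [315, 36]
r2 m[ice→φ1] = [441, 36]
r2 m[ice→φ4] = [315, 432]
r2 m[ice→φ7] = [245, 144]
r2 m[snow→φ2] = [1, 1]
r2 m[sun→φ2] = [1, 5]
r2 m[sun→φ8] = [22, 19]
r2 m[wet→φ1] = [4, 6]
r2 m[wet→φ5] = [12, 5]
r2 m[cld→φ0] = [55, 750]
r2 m[cld→φ2] = [45, 250]
r2 m[cld→φ3] = [99, 1500]
r2 m[cld→φ6] = [495, 1500]
r3 m[φ0→ice] = [3165, 4830]
r3 m[φ0→cld] = [1161, 1476]
r3 m[φ1→ice] = [22, 56]
r3 m[φ1→wet] = [2052, 585]
r3 m[φ2→snow] = [12585, 11130]
r3 m[φ2→sun] = [4065, 3930]
r3 m[φ2→cld] = [27, 90]
r3 m[φ3→cld] = [5, 5]
r3 m[φ4→ice] = [7, 1]
r3 m[φ5→wet] = [4, 6]
r3 m[φ6→cld] = [1, 5]
r3 m[φ7→ice] = [9, 3]
r3 m[φ8→sun] = [1, 5]
r3 m[ice→φ0] = [315, 36]
r3 m[ice→φ1] = [441, 36]
r3 m[ice→φ4] = [315, 432]
r3 m[ice→φ7] = [245, 144]
r3 m[snow→φ2] = [1, 1]
r3 m[sun→φ2] = [1, 5]
r3 m[sun→φ8] = [22, 19]
r3 m[wet→φ1] = [4, 6]
r3 m[wet→φ5] = [12, 5]
r3 m[cld→φ0] = [55, 750]
r3 m[cld→φ2] = [45, 250]
r3 m[cld→φ3] = [99, 1500]
r3 m[cld→φ6] = [495, 1500]
r4 m[φ0→ice] = [3165, 4830]
r4 m[φ0→cld] = [1161, 1476]
r4 m[φ1→ice] = [22, 56]
r4 m[φ1→wet] = [2052, 585]
r4 m[φ2→snow] = [12585, 11130]
r4 m[φ2→sun] = [4065, 3930]
r4 m[φ2→cld] = [27, 90]
r4 m[φ3→cld] = [5, 5]
r4 m[φ4→ice] = [7, 1]
r4 m[φ5→wet] = [4, 6]
r4 m[φ6→cld] = [1, 5]
r4 m[φ7→ice] = [9, 3]
r4 m[φ8→sun] = [1, 5]
r4 m[ice→φ0] = [1386, 168]
r4 m[ice→φ1] = [199395, 14490]
r4 m[ice→φ4] = [626670, 811440]
r4 m[ice→φ7] = [487410, 270480]
r4 m[snow→φ2] = [1, 1]
r4 m[sun→φ2] = [1, 5]
r4 m[sun→φ8] = [4065, 3930]
r4 m[wet→φ1] = [4, 6]
r4 m[wet→φ5] = [2052, 585]
r4 m[cld→φ0] = [135, 2250]
r4 m[cld→φ2] = [5805, 36900]
r4 m[cld→φ3] = [31347, 664200]
r4 m[cld→φ6] = [156735, 664200]
r5 m[φ0→ice] = [9405, 14310]
r5 m[φ0→cld] = [5166, 6552]
r5 m[φ1→ice] = [22, 56]
r5 m[φ1→wet] = [913500, 257355]
r5 m[φ2→snow] = [1846665, 1631070]
r5 m[φ2→sun] = [594135, 576720]
r5 m[φ2→cld] = [27, 90]
r5 m[φ3→cld] = [5, 5]
r5 m[φ4→ice] = [7, 1]
r5 m[φ5→wet] = [4, 6]
r5 m[φ6→cld] = [1, 5]
r5 m[φ7→ice] = [9, 3]
r5 m[φ8→sun] = [1, 5]
r5 m[ice→φ0] = [1386, 168]
r5 m[ice→φ1] = [199395, 14490]
r5 m[ice→φ4] = [626670, 811440]
r5 m[ice→φ7] = [487410, 270480]
r5 m[snow→φ2] = [1, 1]
r5 m[sun→φ2] = [1, 5]
r5 m[sun→φ8] = [4065, 3930]
r5 m[wet→φ1] = [4, 6]
r5 m[wet→φ5] = [2052, 585]
r5 m[cld→φ0] = [135, 2250]
r5 m[cld→φ2] = [5805, 36900]
r5 m[cld→φ3] = [31347, 664200]
r5 m[cld→φ6] = [156735, 664200]
r6 m[φ0→ice] = [9405, 14310]
r6 m[φ0→cld] = [5166, 6552]
r6 m[φ1→ice] = [22, 56]
r6 m[φ1→wet] = [913500, 257355]
r6 m[φ2→snow] = [1846665, 1631070]
r6 m[φ2→sun] = [594135, 576720]
r6 m[φ2→cld] = [27, 90]
r6 m[φ3→cld] = [5, 5]
r6 m[φ4→ice] = [7, 1]
r6 m[φ5→wet] = [4, 6]
r6 m[φ6→cld] = [1, 5]
r6 m[φ7→ice] = [9, 3]
r6 m[φ8→sun] = [1, 5]
r6 m[ice→φ0] = [1386, 168]
r6 m[ice→φ1] = [592515, 42930]
r6 m[ice→φ4] = [1862190, 2404080]
r6 m[ice→φ7] = [1448370, 801360]
r6 m[snow→φ2] = [1, 1]
r6 m[sun→φ2] = [1, 5]
r6 m[sun→φ8] = [594135, 576720]
r6 m[wet→φ1] = [4, 6]
r6 m[wet→φ5] = [913500, 257355]
r6 m[cld→φ0] = [135, 2250]
r6 m[cld→φ2] = [25830, 163800]
r6 m[cld→φ3] = [139482, 2948400]
r6 m[cld→φ6] = [697410, 2948400]
r7 m[φ0→ice] = [9405, 14310]
r7 m[φ0→cld] = [5166, 6552]
r7 m[φ1→ice] = [22, 56]
r7 m[φ1→wet] = [2713500, 764235]
r7 m[φ2→snow] = [8198190, 7241220]
r7 m[φ2→sun] = [2637810, 2560320]
r7 m[φ2→cld] = [27, 90]
r7 m[φ3→cld] = [5, 5]
r7 m[φ4→ice] = [7, 1]
r7 m[φ5→wet] = [4, 6]
r7 m[φ6→cld] = [1, 5]
r7 m[φ7→ice] = [9, 3]
r7 m[φ8→sun] = [1, 5]
r7 m[ice→φ0] = [1386, 168]
r7 m[ice→φ1] = [592515, 42930]
r7 m[ice→φ4] = [1862190, 2404080]
r7 m[ice→φ7] = [1448370, 801360]
r7 m[snow→φ2] = [1, 1]
r7 m[sun→φ2] = [1, 5]
r7 m[sun→φ8] = [594135, 576720]
r7 m[wet→φ1] = [4, 6]
r7 m[wet→φ5] = [913500, 257355]
r7 m[cld→φ0] = [135, 2250]
r7 m[cld→φ2] = [25830, 163800]
r7 m[cld→φ3] = [139482, 2948400]
r7 m[cld→φ6] = [697410, 2948400]
r8 m[φ0→ice] = [9405, 14310]
r8 m[φ0→cld] = [5166, 6552]
r8 m[φ1→ice] = [22, 56]
r8 m[φ1→wet] = [2713500, 764235]
r8 m[φ2→snow] = [8198190, 7241220]
r8 m[φ2→sun] = [2637810, 2560320]
r8 m[φ2→cld] = [27, 90]
r8 m[φ3→cld] = [5, 5]
r8 m[φ4→ice] = [7, 1]
r8 m[φ5→wet] = [4, 6]
r8 m[φ6→cld] = [1, 5]
r8 m[φ7→ice] = [9, 3]
r8 m[φ8→sun] = [1, 5]
r8 m[ice→φ0] = [1386, 168]
r8 m[ice→φ1] = [592515, 42930]
r8 m[ice→φ4] = [1862190, 2404080]
r8 m[ice→φ7] = [1448370, 801360]
r8 m[snow→φ2] = [1, 1]
r8 m[sun→φ2] = [1, 5]
r8 m[sun→φ8] = [2637810, 2560320]
r8 m[wet→φ1] = [4, 6]
r8 m[wet→φ5] = [2713500, 764235]
r8 m[cld→φ0] = [135, 2250]
r8 m[cld→φ2] = [25830, 163800]
r8 m[cld→φ3] = [139482, 2948400]
r8 m[cld→φ6] = [697410, 2948400]
r9 m[φ0→ice] = [9405, 14310]
r9 m[φ0→cld] = [5166, 6552]
r9 m[φ1→ice] = [22, 56]
r9 m[φ1→wet] = [2713500, 764235]
r9 m[φ2→snow] = [8198190, 7241220]
r9 m[φ2→sun] = [2637810, 2560320]
r9 m[φ2→cld] = [27, 90]
r9 m[φ3→cld] = [5, 5]
r9 m[φ4→ice] = [7, 1]
r9 m[φ5→wet] = [4, 6]
r9 m[φ6→cld] = [1, 5]
r9 m[φ7→ice] = [9, 3]
r9 m[φ8→sun] = [1, 5]
r9 m[ice→φ0] = [1386, 168]
r9 m[ice→φ1] = [592515, 42930]
r9 m[ice→φ4] = [1862190, 2404080]
r9 m[ice→φ7] = [1448370, 801360]
r9 m[snow→φ2] = [1, 1]
r9 m[sun→φ2] = [1, 5]
r9 m[sun→φ8] = [2637810, 2560320]
r9 m[wet→φ1] = [4, 6]
r9 m[wet→φ5] = [2713500, 764235]
r9 m[cld→φ0] = [135, 2250]
r9 m[cld→φ2] = [25830, 163800]
r9 m[cld→φ3] = [139482, 2948400]
r9 m[cld→φ6] = [697410, 2948400]
fixed point reached at round 9
b[wet] = ⊗ incoming = [10854000, 4585410]

b[wet] = [10854000, 4585410]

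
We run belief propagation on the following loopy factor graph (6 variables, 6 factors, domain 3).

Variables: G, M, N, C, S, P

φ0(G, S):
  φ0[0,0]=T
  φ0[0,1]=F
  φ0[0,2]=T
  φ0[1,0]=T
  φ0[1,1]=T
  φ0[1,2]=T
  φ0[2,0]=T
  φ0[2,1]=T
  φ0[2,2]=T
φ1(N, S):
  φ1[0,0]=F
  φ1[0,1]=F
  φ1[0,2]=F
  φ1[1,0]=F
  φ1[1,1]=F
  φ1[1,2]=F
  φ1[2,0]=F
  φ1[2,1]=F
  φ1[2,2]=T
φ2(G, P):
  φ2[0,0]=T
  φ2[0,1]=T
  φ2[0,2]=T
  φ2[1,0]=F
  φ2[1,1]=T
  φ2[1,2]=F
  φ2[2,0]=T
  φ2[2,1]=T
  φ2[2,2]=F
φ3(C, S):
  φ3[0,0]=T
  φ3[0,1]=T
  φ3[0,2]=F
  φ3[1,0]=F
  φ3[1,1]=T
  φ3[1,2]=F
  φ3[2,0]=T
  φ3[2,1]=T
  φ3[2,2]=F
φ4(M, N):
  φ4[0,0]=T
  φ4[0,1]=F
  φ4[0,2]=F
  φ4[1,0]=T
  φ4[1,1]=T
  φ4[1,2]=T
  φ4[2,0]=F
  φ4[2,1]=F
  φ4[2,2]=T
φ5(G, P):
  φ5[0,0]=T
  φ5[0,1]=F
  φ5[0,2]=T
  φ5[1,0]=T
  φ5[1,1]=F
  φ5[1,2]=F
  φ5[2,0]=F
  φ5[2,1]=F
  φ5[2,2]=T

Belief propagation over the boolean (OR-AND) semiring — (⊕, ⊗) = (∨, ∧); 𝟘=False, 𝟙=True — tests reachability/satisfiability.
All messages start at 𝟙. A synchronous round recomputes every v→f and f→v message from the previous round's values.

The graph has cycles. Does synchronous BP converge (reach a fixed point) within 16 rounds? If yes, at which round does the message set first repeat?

CONVERGED at round 11

init: all messages = 𝟙 over 3 values
r1 m[φ0→G] = [T, T, T]
r1 m[φ0→S] = [T, T, T]
r1 m[φ1→N] = [F, F, T]
r1 m[φ1→S] = [F, F, T]
r1 m[φ2→G] = [T, T, T]
r1 m[φ2→P] = [T, T, T]
r1 m[φ3→C] = [T, T, T]
r1 m[φ3→S] = [T, T, F]
r1 m[φ4→M] = [T, T, T]
r1 m[φ4→N] = [T, T, T]
r1 m[φ5→G] = [T, T, T]
r1 m[φ5→P] = [T, F, T]
r1 m[G→φ0] = [T, T, T]
r1 m[G→φ2] = [T, T, T]
r1 m[G→φ5] = [T, T, T]
r1 m[M→φ4] = [T, T, T]
r1 m[N→φ1] = [T, T, T]
r1 m[N→φ4] = [T, T, T]
r1 m[C→φ3] = [T, T, T]
r1 m[S→φ0] = [T, T, T]
r1 m[S→φ1] = [T, T, T]
r1 m[S→φ3] = [T, T, T]
r1 m[P→φ2] = [T, T, T]
r1 m[P→φ5] = [T, T, T]
r2 m[φ0→G] = [T, T, T]
r2 m[φ0→S] = [T, T, T]
r2 m[φ1→N] = [F, F, T]
r2 m[φ1→S] = [F, F, T]
r2 m[φ2→G] = [T, T, T]
r2 m[φ2→P] = [T, T, T]
r2 m[φ3→C] = [T, T, T]
r2 m[φ3→S] = [T, T, F]
r2 m[φ4→M] = [T, T, T]
r2 m[φ4→N] = [T, T, T]
r2 m[φ5→G] = [T, T, T]
r2 m[φ5→P] = [T, F, T]
r2 m[G→φ0] = [T, T, T]
r2 m[G→φ2] = [T, T, T]
r2 m[G→φ5] = [T, T, T]
r2 m[M→φ4] = [T, T, T]
r2 m[N→φ1] = [T, T, T]
r2 m[N→φ4] = [F, F, T]
r2 m[C→φ3] = [T, T, T]
r2 m[S→φ0] = [F, F, F]
r2 m[S→φ1] = [T, T, F]
r2 m[S→φ3] = [F, F, T]
r2 m[P→φ2] = [T, F, T]
r2 m[P→φ5] = [T, T, T]
r3 m[φ0→G] = [F, F, F]
r3 m[φ0→S] = [T, T, T]
r3 m[φ1→N] = [F, F, F]
r3 m[φ1→S] = [F, F, T]
r3 m[φ2→G] = [T, F, T]
r3 m[φ2→P] = [T, T, T]
r3 m[φ3→C] = [F, F, F]
r3 m[φ3→S] = [T, T, F]
r3 m[φ4→M] = [F, T, T]
r3 m[φ4→N] = [T, T, T]
r3 m[φ5→G] = [T, T, T]
r3 m[φ5→P] = [T, F, T]
r3 m[G→φ0] = [T, T, T]
r3 m[G→φ2] = [T, T, T]
r3 m[G→φ5] = [T, T, T]
r3 m[M→φ4] = [T, T, T]
r3 m[N→φ1] = [T, T, T]
r3 m[N→φ4] = [F, F, T]
r3 m[C→φ3] = [T, T, T]
r3 m[S→φ0] = [F, F, F]
r3 m[S→φ1] = [T, T, F]
r3 m[S→φ3] = [F, F, T]
r3 m[P→φ2] = [T, F, T]
r3 m[P→φ5] = [T, T, T]
r4 m[φ0→G] = [F, F, F]
r4 m[φ0→S] = [T, T, T]
r4 m[φ1→N] = [F, F, F]
r4 m[φ1→S] = [F, F, T]
r4 m[φ2→G] = [T, F, T]
r4 m[φ2→P] = [T, T, T]
r4 m[φ3→C] = [F, F, F]
r4 m[φ3→S] = [T, T, F]
r4 m[φ4→M] = [F, T, T]
r4 m[φ4→N] = [T, T, T]
r4 m[φ5→G] = [T, T, T]
r4 m[φ5→P] = [T, F, T]
r4 m[G→φ0] = [T, F, T]
r4 m[G→φ2] = [F, F, F]
r4 m[G→φ5] = [F, F, F]
r4 m[M→φ4] = [T, T, T]
r4 m[N→φ1] = [T, T, T]
r4 m[N→φ4] = [F, F, F]
r4 m[C→φ3] = [T, T, T]
r4 m[S→φ0] = [F, F, F]
r4 m[S→φ1] = [T, T, F]
r4 m[S→φ3] = [F, F, T]
r4 m[P→φ2] = [T, F, T]
r4 m[P→φ5] = [T, T, T]
r5 m[φ0→G] = [F, F, F]
r5 m[φ0→S] = [T, T, T]
r5 m[φ1→N] = [F, F, F]
r5 m[φ1→S] = [F, F, T]
r5 m[φ2→G] = [T, F, T]
r5 m[φ2→P] = [F, F, F]
r5 m[φ3→C] = [F, F, F]
r5 m[φ3→S] = [T, T, F]
r5 m[φ4→M] = [F, F, F]
r5 m[φ4→N] = [T, T, T]
r5 m[φ5→G] = [T, T, T]
r5 m[φ5→P] = [F, F, F]
r5 m[G→φ0] = [T, F, T]
r5 m[G→φ2] = [F, F, F]
r5 m[G→φ5] = [F, F, F]
r5 m[M→φ4] = [T, T, T]
r5 m[N→φ1] = [T, T, T]
r5 m[N→φ4] = [F, F, F]
r5 m[C→φ3] = [T, T, T]
r5 m[S→φ0] = [F, F, F]
r5 m[S→φ1] = [T, T, F]
r5 m[S→φ3] = [F, F, T]
r5 m[P→φ2] = [T, F, T]
r5 m[P→φ5] = [T, T, T]
r6 m[φ0→G] = [F, F, F]
r6 m[φ0→S] = [T, T, T]
r6 m[φ1→N] = [F, F, F]
r6 m[φ1→S] = [F, F, T]
r6 m[φ2→G] = [T, F, T]
r6 m[φ2→P] = [F, F, F]
r6 m[φ3→C] = [F, F, F]
r6 m[φ3→S] = [T, T, F]
r6 m[φ4→M] = [F, F, F]
r6 m[φ4→N] = [T, T, T]
r6 m[φ5→G] = [T, T, T]
r6 m[φ5→P] = [F, F, F]
r6 m[G→φ0] = [T, F, T]
r6 m[G→φ2] = [F, F, F]
r6 m[G→φ5] = [F, F, F]
r6 m[M→φ4] = [T, T, T]
r6 m[N→φ1] = [T, T, T]
r6 m[N→φ4] = [F, F, F]
r6 m[C→φ3] = [T, T, T]
r6 m[S→φ0] = [F, F, F]
r6 m[S→φ1] = [T, T, F]
r6 m[S→φ3] = [F, F, T]
r6 m[P→φ2] = [F, F, F]
r6 m[P→φ5] = [F, F, F]
r7 m[φ0→G] = [F, F, F]
r7 m[φ0→S] = [T, T, T]
r7 m[φ1→N] = [F, F, F]
r7 m[φ1→S] = [F, F, T]
r7 m[φ2→G] = [F, F, F]
r7 m[φ2→P] = [F, F, F]
r7 m[φ3→C] = [F, F, F]
r7 m[φ3→S] = [T, T, F]
r7 m[φ4→M] = [F, F, F]
r7 m[φ4→N] = [T, T, T]
r7 m[φ5→G] = [F, F, F]
r7 m[φ5→P] = [F, F, F]
r7 m[G→φ0] = [T, F, T]
r7 m[G→φ2] = [F, F, F]
r7 m[G→φ5] = [F, F, F]
r7 m[M→φ4] = [T, T, T]
r7 m[N→φ1] = [T, T, T]
r7 m[N→φ4] = [F, F, F]
r7 m[C→φ3] = [T, T, T]
r7 m[S→φ0] = [F, F, F]
r7 m[S→φ1] = [T, T, F]
r7 m[S→φ3] = [F, F, T]
r7 m[P→φ2] = [F, F, F]
r7 m[P→φ5] = [F, F, F]
r8 m[φ0→G] = [F, F, F]
r8 m[φ0→S] = [T, T, T]
r8 m[φ1→N] = [F, F, F]
r8 m[φ1→S] = [F, F, T]
r8 m[φ2→G] = [F, F, F]
r8 m[φ2→P] = [F, F, F]
r8 m[φ3→C] = [F, F, F]
r8 m[φ3→S] = [T, T, F]
r8 m[φ4→M] = [F, F, F]
r8 m[φ4→N] = [T, T, T]
r8 m[φ5→G] = [F, F, F]
r8 m[φ5→P] = [F, F, F]
r8 m[G→φ0] = [F, F, F]
r8 m[G→φ2] = [F, F, F]
r8 m[G→φ5] = [F, F, F]
r8 m[M→φ4] = [T, T, T]
r8 m[N→φ1] = [T, T, T]
r8 m[N→φ4] = [F, F, F]
r8 m[C→φ3] = [T, T, T]
r8 m[S→φ0] = [F, F, F]
r8 m[S→φ1] = [T, T, F]
r8 m[S→φ3] = [F, F, T]
r8 m[P→φ2] = [F, F, F]
r8 m[P→φ5] = [F, F, F]
r9 m[φ0→G] = [F, F, F]
r9 m[φ0→S] = [F, F, F]
r9 m[φ1→N] = [F, F, F]
r9 m[φ1→S] = [F, F, T]
r9 m[φ2→G] = [F, F, F]
r9 m[φ2→P] = [F, F, F]
r9 m[φ3→C] = [F, F, F]
r9 m[φ3→S] = [T, T, F]
r9 m[φ4→M] = [F, F, F]
r9 m[φ4→N] = [T, T, T]
r9 m[φ5→G] = [F, F, F]
r9 m[φ5→P] = [F, F, F]
r9 m[G→φ0] = [F, F, F]
r9 m[G→φ2] = [F, F, F]
r9 m[G→φ5] = [F, F, F]
r9 m[M→φ4] = [T, T, T]
r9 m[N→φ1] = [T, T, T]
r9 m[N→φ4] = [F, F, F]
r9 m[C→φ3] = [T, T, T]
r9 m[S→φ0] = [F, F, F]
r9 m[S→φ1] = [T, T, F]
r9 m[S→φ3] = [F, F, T]
r9 m[P→φ2] = [F, F, F]
r9 m[P→φ5] = [F, F, F]
r10 m[φ0→G] = [F, F, F]
r10 m[φ0→S] = [F, F, F]
r10 m[φ1→N] = [F, F, F]
r10 m[φ1→S] = [F, F, T]
r10 m[φ2→G] = [F, F, F]
r10 m[φ2→P] = [F, F, F]
r10 m[φ3→C] = [F, F, F]
r10 m[φ3→S] = [T, T, F]
r10 m[φ4→M] = [F, F, F]
r10 m[φ4→N] = [T, T, T]
r10 m[φ5→G] = [F, F, F]
r10 m[φ5→P] = [F, F, F]
r10 m[G→φ0] = [F, F, F]
r10 m[G→φ2] = [F, F, F]
r10 m[G→φ5] = [F, F, F]
r10 m[M→φ4] = [T, T, T]
r10 m[N→φ1] = [T, T, T]
r10 m[N→φ4] = [F, F, F]
r10 m[C→φ3] = [T, T, T]
r10 m[S→φ0] = [F, F, F]
r10 m[S→φ1] = [F, F, F]
r10 m[S→φ3] = [F, F, F]
r10 m[P→φ2] = [F, F, F]
r10 m[P→φ5] = [F, F, F]
r11 m[φ0→G] = [F, F, F]
r11 m[φ0→S] = [F, F, F]
r11 m[φ1→N] = [F, F, F]
r11 m[φ1→S] = [F, F, T]
r11 m[φ2→G] = [F, F, F]
r11 m[φ2→P] = [F, F, F]
r11 m[φ3→C] = [F, F, F]
r11 m[φ3→S] = [T, T, F]
r11 m[φ4→M] = [F, F, F]
r11 m[φ4→N] = [T, T, T]
r11 m[φ5→G] = [F, F, F]
r11 m[φ5→P] = [F, F, F]
r11 m[G→φ0] = [F, F, F]
r11 m[G→φ2] = [F, F, F]
r11 m[G→φ5] = [F, F, F]
r11 m[M→φ4] = [T, T, T]
r11 m[N→φ1] = [T, T, T]
r11 m[N→φ4] = [F, F, F]
r11 m[C→φ3] = [T, T, T]
r11 m[S→φ0] = [F, F, F]
r11 m[S→φ1] = [F, F, F]
r11 m[S→φ3] = [F, F, F]
r11 m[P→φ2] = [F, F, F]
r11 m[P→φ5] = [F, F, F]
fixed point reached at round 11
messages reach a fixed point at round 11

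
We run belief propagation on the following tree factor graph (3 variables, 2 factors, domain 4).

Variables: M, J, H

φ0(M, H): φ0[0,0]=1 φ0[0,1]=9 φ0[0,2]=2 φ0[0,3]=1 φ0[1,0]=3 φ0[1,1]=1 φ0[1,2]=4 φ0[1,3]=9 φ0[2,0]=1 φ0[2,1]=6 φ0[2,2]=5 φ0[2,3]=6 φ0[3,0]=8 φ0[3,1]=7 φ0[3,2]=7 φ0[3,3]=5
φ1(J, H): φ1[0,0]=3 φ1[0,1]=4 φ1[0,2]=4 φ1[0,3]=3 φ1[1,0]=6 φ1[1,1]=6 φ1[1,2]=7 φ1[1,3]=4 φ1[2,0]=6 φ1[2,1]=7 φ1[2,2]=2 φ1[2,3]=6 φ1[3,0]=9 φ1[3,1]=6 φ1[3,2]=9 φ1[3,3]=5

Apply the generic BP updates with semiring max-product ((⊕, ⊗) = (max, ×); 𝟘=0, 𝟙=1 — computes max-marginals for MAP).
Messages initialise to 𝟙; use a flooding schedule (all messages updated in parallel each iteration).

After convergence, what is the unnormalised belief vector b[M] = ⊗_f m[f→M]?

b[M] = [63, 54, 45, 72]

init: all messages = 𝟙 over 4 values
r1 m[φ0→M] = [9, 9, 6, 8]
r1 m[φ0→H] = [8, 9, 7, 9]
r1 m[φ1→J] = [4, 7, 7, 9]
r1 m[φ1→H] = [9, 7, 9, 6]
r1 m[M→φ0] = [1, 1, 1, 1]
r1 m[J→φ1] = [1, 1, 1, 1]
r1 m[H→φ0] = [1, 1, 1, 1]
r1 m[H→φ1] = [1, 1, 1, 1]
r2 m[φ0→M] = [9, 9, 6, 8]
r2 m[φ0→H] = [8, 9, 7, 9]
r2 m[φ1→J] = [4, 7, 7, 9]
r2 m[φ1→H] = [9, 7, 9, 6]
r2 m[M→φ0] = [1, 1, 1, 1]
r2 m[J→φ1] = [1, 1, 1, 1]
r2 m[H→φ0] = [9, 7, 9, 6]
r2 m[H→φ1] = [8, 9, 7, 9]
r3 m[φ0→M] = [63, 54, 45, 72]
r3 m[φ0→H] = [8, 9, 7, 9]
r3 m[φ1→J] = [36, 54, 63, 72]
r3 m[φ1→H] = [9, 7, 9, 6]
r3 m[M→φ0] = [1, 1, 1, 1]
r3 m[J→φ1] = [1, 1, 1, 1]
r3 m[H→φ0] = [9, 7, 9, 6]
r3 m[H→φ1] = [8, 9, 7, 9]
r4 m[φ0→M] = [63, 54, 45, 72]
r4 m[φ0→H] = [8, 9, 7, 9]
r4 m[φ1→J] = [36, 54, 63, 72]
r4 m[φ1→H] = [9, 7, 9, 6]
r4 m[M→φ0] = [1, 1, 1, 1]
r4 m[J→φ1] = [1, 1, 1, 1]
r4 m[H→φ0] = [9, 7, 9, 6]
r4 m[H→φ1] = [8, 9, 7, 9]
fixed point reached at round 4
b[M] = ⊗ incoming = [63, 54, 45, 72]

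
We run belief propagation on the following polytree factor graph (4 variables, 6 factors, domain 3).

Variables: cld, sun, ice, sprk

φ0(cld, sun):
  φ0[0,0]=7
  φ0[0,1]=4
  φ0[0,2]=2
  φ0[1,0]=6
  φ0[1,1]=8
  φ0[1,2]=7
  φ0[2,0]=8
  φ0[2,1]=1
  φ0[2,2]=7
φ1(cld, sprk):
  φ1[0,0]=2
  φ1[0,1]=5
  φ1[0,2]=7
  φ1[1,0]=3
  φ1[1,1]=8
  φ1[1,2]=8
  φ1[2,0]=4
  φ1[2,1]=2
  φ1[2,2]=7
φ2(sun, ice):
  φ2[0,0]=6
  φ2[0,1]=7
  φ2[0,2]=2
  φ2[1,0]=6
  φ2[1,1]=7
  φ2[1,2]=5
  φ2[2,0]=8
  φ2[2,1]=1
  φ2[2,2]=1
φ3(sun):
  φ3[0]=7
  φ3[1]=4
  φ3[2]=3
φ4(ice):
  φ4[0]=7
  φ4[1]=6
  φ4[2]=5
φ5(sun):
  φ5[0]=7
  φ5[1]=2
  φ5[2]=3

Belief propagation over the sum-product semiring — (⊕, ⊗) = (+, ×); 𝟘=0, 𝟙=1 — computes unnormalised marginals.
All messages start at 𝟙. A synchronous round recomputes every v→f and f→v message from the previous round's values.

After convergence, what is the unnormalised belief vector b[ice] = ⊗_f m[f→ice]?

init: all messages = 𝟙 over 3 values
r1 m[φ0→cld] = [13, 21, 16]
r1 m[φ0→sun] = [21, 13, 16]
r1 m[φ1→cld] = [14, 19, 13]
r1 m[φ1→sprk] = [9, 15, 22]
r1 m[φ2→sun] = [15, 18, 10]
r1 m[φ2→ice] = [20, 15, 8]
r1 m[φ3→sun] = [7, 4, 3]
r1 m[φ4→ice] = [7, 6, 5]
r1 m[φ5→sun] = [7, 2, 3]
r1 m[cld→φ0] = [1, 1, 1]
r1 m[cld→φ1] = [1, 1, 1]
r1 m[sun→φ0] = [1, 1, 1]
r1 m[sun→φ2] = [1, 1, 1]
r1 m[sun→φ3] = [1, 1, 1]
r1 m[sun→φ5] = [1, 1, 1]
r1 m[ice→φ2] = [1, 1, 1]
r1 m[ice→φ4] = [1, 1, 1]
r1 m[sprk→φ1] = [1, 1, 1]
r2 m[φ0→cld] = [13, 21, 16]
r2 m[φ0→sun] = [21, 13, 16]
r2 m[φ1→cld] = [14, 19, 13]
r2 m[φ1→sprk] = [9, 15, 22]
r2 m[φ2→sun] = [15, 18, 10]
r2 m[φ2→ice] = [20, 15, 8]
r2 m[φ3→sun] = [7, 4, 3]
r2 m[φ4→ice] = [7, 6, 5]
r2 m[φ5→sun] = [7, 2, 3]
r2 m[cld→φ0] = [14, 19, 13]
r2 m[cld→φ1] = [13, 21, 16]
r2 m[sun→φ0] = [735, 144, 90]
r2 m[sun→φ2] = [1029, 104, 144]
r2 m[sun→φ3] = [2205, 468, 480]
r2 m[sun→φ5] = [2205, 936, 480]
r2 m[ice→φ2] = [7, 6, 5]
r2 m[ice→φ4] = [20, 15, 8]
r2 m[sprk→φ1] = [1, 1, 1]
r3 m[φ0→cld] = [5901, 6192, 6654]
r3 m[φ0→sun] = [316, 221, 252]
r3 m[φ1→cld] = [14, 19, 13]
r3 m[φ1→sprk] = [153, 265, 371]
r3 m[φ2→sun] = [94, 109, 67]
r3 m[φ2→ice] = [7950, 8075, 2722]
r3 m[φ3→sun] = [7, 4, 3]
r3 m[φ4→ice] = [7, 6, 5]
r3 m[φ5→sun] = [7, 2, 3]
r3 m[cld→φ0] = [14, 19, 13]
r3 m[cld→φ1] = [13, 21, 16]
r3 m[sun→φ0] = [735, 144, 90]
r3 m[sun→φ2] = [1029, 104, 144]
r3 m[sun→φ3] = [2205, 468, 480]
r3 m[sun→φ5] = [2205, 936, 480]
r3 m[ice→φ2] = [7, 6, 5]
r3 m[ice→φ4] = [20, 15, 8]
r3 m[sprk→φ1] = [1, 1, 1]
r4 m[φ0→cld] = [5901, 6192, 6654]
r4 m[φ0→sun] = [316, 221, 252]
r4 m[φ1→cld] = [14, 19, 13]
r4 m[φ1→sprk] = [153, 265, 371]
r4 m[φ2→sun] = [94, 109, 67]
r4 m[φ2→ice] = [7950, 8075, 2722]
r4 m[φ3→sun] = [7, 4, 3]
r4 m[φ4→ice] = [7, 6, 5]
r4 m[φ5→sun] = [7, 2, 3]
r4 m[cld→φ0] = [14, 19, 13]
r4 m[cld→φ1] = [5901, 6192, 6654]
r4 m[sun→φ0] = [4606, 872, 603]
r4 m[sun→φ2] = [15484, 1768, 2268]
r4 m[sun→φ3] = [207928, 48178, 50652]
r4 m[sun→φ5] = [207928, 96356, 50652]
r4 m[ice→φ2] = [7, 6, 5]
r4 m[ice→φ4] = [7950, 8075, 2722]
r4 m[sprk→φ1] = [1, 1, 1]
r5 m[φ0→cld] = [36936, 38833, 41941]
r5 m[φ0→sun] = [316, 221, 252]
r5 m[φ1→cld] = [14, 19, 13]
r5 m[φ1→sprk] = [56994, 92349, 137421]
r5 m[φ2→sun] = [94, 109, 67]
r5 m[φ2→ice] = [121656, 123032, 42076]
r5 m[φ3→sun] = [7, 4, 3]
r5 m[φ4→ice] = [7, 6, 5]
r5 m[φ5→sun] = [7, 2, 3]
r5 m[cld→φ0] = [14, 19, 13]
r5 m[cld→φ1] = [5901, 6192, 6654]
r5 m[sun→φ0] = [4606, 872, 603]
r5 m[sun→φ2] = [15484, 1768, 2268]
r5 m[sun→φ3] = [207928, 48178, 50652]
r5 m[sun→φ5] = [207928, 96356, 50652]
r5 m[ice→φ2] = [7, 6, 5]
r5 m[ice→φ4] = [7950, 8075, 2722]
r5 m[sprk→φ1] = [1, 1, 1]
r6 m[φ0→cld] = [36936, 38833, 41941]
r6 m[φ0→sun] = [316, 221, 252]
r6 m[φ1→cld] = [14, 19, 13]
r6 m[φ1→sprk] = [56994, 92349, 137421]
r6 m[φ2→sun] = [94, 109, 67]
r6 m[φ2→ice] = [121656, 123032, 42076]
r6 m[φ3→sun] = [7, 4, 3]
r6 m[φ4→ice] = [7, 6, 5]
r6 m[φ5→sun] = [7, 2, 3]
r6 m[cld→φ0] = [14, 19, 13]
r6 m[cld→φ1] = [36936, 38833, 41941]
r6 m[sun→φ0] = [4606, 872, 603]
r6 m[sun→φ2] = [15484, 1768, 2268]
r6 m[sun→φ3] = [207928, 48178, 50652]
r6 m[sun→φ5] = [207928, 96356, 50652]
r6 m[ice→φ2] = [7, 6, 5]
r6 m[ice→φ4] = [121656, 123032, 42076]
r6 m[sprk→φ1] = [1, 1, 1]
r7 m[φ0→cld] = [36936, 38833, 41941]
r7 m[φ0→sun] = [316, 221, 252]
r7 m[φ1→cld] = [14, 19, 13]
r7 m[φ1→sprk] = [358135, 579226, 862803]
r7 m[φ2→sun] = [94, 109, 67]
r7 m[φ2→ice] = [121656, 123032, 42076]
r7 m[φ3→sun] = [7, 4, 3]
r7 m[φ4→ice] = [7, 6, 5]
r7 m[φ5→sun] = [7, 2, 3]
r7 m[cld→φ0] = [14, 19, 13]
r7 m[cld→φ1] = [36936, 38833, 41941]
r7 m[sun→φ0] = [4606, 872, 603]
r7 m[sun→φ2] = [15484, 1768, 2268]
r7 m[sun→φ3] = [207928, 48178, 50652]
r7 m[sun→φ5] = [207928, 96356, 50652]
r7 m[ice→φ2] = [7, 6, 5]
r7 m[ice→φ4] = [121656, 123032, 42076]
r7 m[sprk→φ1] = [1, 1, 1]
r8 m[φ0→cld] = [36936, 38833, 41941]
r8 m[φ0→sun] = [316, 221, 252]
r8 m[φ1→cld] = [14, 19, 13]
r8 m[φ1→sprk] = [358135, 579226, 862803]
r8 m[φ2→sun] = [94, 109, 67]
r8 m[φ2→ice] = [121656, 123032, 42076]
r8 m[φ3→sun] = [7, 4, 3]
r8 m[φ4→ice] = [7, 6, 5]
r8 m[φ5→sun] = [7, 2, 3]
r8 m[cld→φ0] = [14, 19, 13]
r8 m[cld→φ1] = [36936, 38833, 41941]
r8 m[sun→φ0] = [4606, 872, 603]
r8 m[sun→φ2] = [15484, 1768, 2268]
r8 m[sun→φ3] = [207928, 48178, 50652]
r8 m[sun→φ5] = [207928, 96356, 50652]
r8 m[ice→φ2] = [7, 6, 5]
r8 m[ice→φ4] = [121656, 123032, 42076]
r8 m[sprk→φ1] = [1, 1, 1]
fixed point reached at round 8
b[ice] = ⊗ incoming = [851592, 738192, 210380]

b[ice] = [851592, 738192, 210380]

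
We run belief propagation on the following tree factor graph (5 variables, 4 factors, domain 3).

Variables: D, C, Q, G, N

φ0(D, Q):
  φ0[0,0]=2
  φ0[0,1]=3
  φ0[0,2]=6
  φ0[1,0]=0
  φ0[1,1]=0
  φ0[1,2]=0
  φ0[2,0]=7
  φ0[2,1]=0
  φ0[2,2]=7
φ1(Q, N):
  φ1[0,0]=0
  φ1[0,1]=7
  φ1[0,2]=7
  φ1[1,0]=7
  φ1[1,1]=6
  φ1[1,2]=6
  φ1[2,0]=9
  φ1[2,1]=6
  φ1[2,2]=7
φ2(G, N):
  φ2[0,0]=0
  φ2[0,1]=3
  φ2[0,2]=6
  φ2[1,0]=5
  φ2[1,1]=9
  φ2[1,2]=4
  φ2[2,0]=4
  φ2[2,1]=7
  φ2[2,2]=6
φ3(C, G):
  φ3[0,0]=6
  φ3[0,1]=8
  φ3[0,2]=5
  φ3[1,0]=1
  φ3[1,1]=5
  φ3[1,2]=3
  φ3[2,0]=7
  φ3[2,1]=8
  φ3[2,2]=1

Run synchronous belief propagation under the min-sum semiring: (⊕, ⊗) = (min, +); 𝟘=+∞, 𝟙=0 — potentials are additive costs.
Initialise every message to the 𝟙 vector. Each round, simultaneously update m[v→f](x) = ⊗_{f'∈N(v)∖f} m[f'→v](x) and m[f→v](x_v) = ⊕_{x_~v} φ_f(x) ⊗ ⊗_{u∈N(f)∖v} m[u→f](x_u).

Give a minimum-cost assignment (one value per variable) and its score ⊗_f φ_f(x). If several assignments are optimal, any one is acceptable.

init: all messages = 𝟙 over 3 values
r1 m[φ0→D] = [2, 0, 0]
r1 m[φ0→Q] = [0, 0, 0]
r1 m[φ1→Q] = [0, 6, 6]
r1 m[φ1→N] = [0, 6, 6]
r1 m[φ2→G] = [0, 4, 4]
r1 m[φ2→N] = [0, 3, 4]
r1 m[φ3→C] = [5, 1, 1]
r1 m[φ3→G] = [1, 5, 1]
r1 m[D→φ0] = [0, 0, 0]
r1 m[C→φ3] = [0, 0, 0]
r1 m[Q→φ0] = [0, 0, 0]
r1 m[Q→φ1] = [0, 0, 0]
r1 m[G→φ2] = [0, 0, 0]
r1 m[G→φ3] = [0, 0, 0]
r1 m[N→φ1] = [0, 0, 0]
r1 m[N→φ2] = [0, 0, 0]
r2 m[φ0→D] = [2, 0, 0]
r2 m[φ0→Q] = [0, 0, 0]
r2 m[φ1→Q] = [0, 6, 6]
r2 m[φ1→N] = [0, 6, 6]
r2 m[φ2→G] = [0, 4, 4]
r2 m[φ2→N] = [0, 3, 4]
r2 m[φ3→C] = [5, 1, 1]
r2 m[φ3→G] = [1, 5, 1]
r2 m[D→φ0] = [0, 0, 0]
r2 m[C→φ3] = [0, 0, 0]
r2 m[Q→φ0] = [0, 6, 6]
r2 m[Q→φ1] = [0, 0, 0]
r2 m[G→φ2] = [1, 5, 1]
r2 m[G→φ3] = [0, 4, 4]
r2 m[N→φ1] = [0, 3, 4]
r2 m[N→φ2] = [0, 6, 6]
r3 m[φ0→D] = [2, 0, 6]
r3 m[φ0→Q] = [0, 0, 0]
r3 m[φ1→Q] = [0, 7, 9]
r3 m[φ1→N] = [0, 6, 6]
r3 m[φ2→G] = [0, 5, 4]
r3 m[φ2→N] = [1, 4, 7]
r3 m[φ3→C] = [6, 1, 5]
r3 m[φ3→G] = [1, 5, 1]
r3 m[D→φ0] = [0, 0, 0]
r3 m[C→φ3] = [0, 0, 0]
r3 m[Q→φ0] = [0, 6, 6]
r3 m[Q→φ1] = [0, 0, 0]
r3 m[G→φ2] = [1, 5, 1]
r3 m[G→φ3] = [0, 4, 4]
r3 m[N→φ1] = [0, 3, 4]
r3 m[N→φ2] = [0, 6, 6]
r4 m[φ0→D] = [2, 0, 6]
r4 m[φ0→Q] = [0, 0, 0]
r4 m[φ1→Q] = [0, 7, 9]
r4 m[φ1→N] = [0, 6, 6]
r4 m[φ2→G] = [0, 5, 4]
r4 m[φ2→N] = [1, 4, 7]
r4 m[φ3→C] = [6, 1, 5]
r4 m[φ3→G] = [1, 5, 1]
r4 m[D→φ0] = [0, 0, 0]
r4 m[C→φ3] = [0, 0, 0]
r4 m[Q→φ0] = [0, 7, 9]
r4 m[Q→φ1] = [0, 0, 0]
r4 m[G→φ2] = [1, 5, 1]
r4 m[G→φ3] = [0, 5, 4]
r4 m[N→φ1] = [1, 4, 7]
r4 m[N→φ2] = [0, 6, 6]
r5 m[φ0→D] = [2, 0, 7]
r5 m[φ0→Q] = [0, 0, 0]
r5 m[φ1→Q] = [1, 8, 10]
r5 m[φ1→N] = [0, 6, 6]
r5 m[φ2→G] = [0, 5, 4]
r5 m[φ2→N] = [1, 4, 7]
r5 m[φ3→C] = [6, 1, 5]
r5 m[φ3→G] = [1, 5, 1]
r5 m[D→φ0] = [0, 0, 0]
r5 m[C→φ3] = [0, 0, 0]
r5 m[Q→φ0] = [0, 7, 9]
r5 m[Q→φ1] = [0, 0, 0]
r5 m[G→φ2] = [1, 5, 1]
r5 m[G→φ3] = [0, 5, 4]
r5 m[N→φ1] = [1, 4, 7]
r5 m[N→φ2] = [0, 6, 6]
r6 m[φ0→D] = [2, 0, 7]
r6 m[φ0→Q] = [0, 0, 0]
r6 m[φ1→Q] = [1, 8, 10]
r6 m[φ1→N] = [0, 6, 6]
r6 m[φ2→G] = [0, 5, 4]
r6 m[φ2→N] = [1, 4, 7]
r6 m[φ3→C] = [6, 1, 5]
r6 m[φ3→G] = [1, 5, 1]
r6 m[D→φ0] = [0, 0, 0]
r6 m[C→φ3] = [0, 0, 0]
r6 m[Q→φ0] = [1, 8, 10]
r6 m[Q→φ1] = [0, 0, 0]
r6 m[G→φ2] = [1, 5, 1]
r6 m[G→φ3] = [0, 5, 4]
r6 m[N→φ1] = [1, 4, 7]
r6 m[N→φ2] = [0, 6, 6]
r7 m[φ0→D] = [3, 1, 8]
r7 m[φ0→Q] = [0, 0, 0]
r7 m[φ1→Q] = [1, 8, 10]
r7 m[φ1→N] = [0, 6, 6]
r7 m[φ2→G] = [0, 5, 4]
r7 m[φ2→N] = [1, 4, 7]
r7 m[φ3→C] = [6, 1, 5]
r7 m[φ3→G] = [1, 5, 1]
r7 m[D→φ0] = [0, 0, 0]
r7 m[C→φ3] = [0, 0, 0]
r7 m[Q→φ0] = [1, 8, 10]
r7 m[Q→φ1] = [0, 0, 0]
r7 m[G→φ2] = [1, 5, 1]
r7 m[G→φ3] = [0, 5, 4]
r7 m[N→φ1] = [1, 4, 7]
r7 m[N→φ2] = [0, 6, 6]
r8 m[φ0→D] = [3, 1, 8]
r8 m[φ0→Q] = [0, 0, 0]
r8 m[φ1→Q] = [1, 8, 10]
r8 m[φ1→N] = [0, 6, 6]
r8 m[φ2→G] = [0, 5, 4]
r8 m[φ2→N] = [1, 4, 7]
r8 m[φ3→C] = [6, 1, 5]
r8 m[φ3→G] = [1, 5, 1]
r8 m[D→φ0] = [0, 0, 0]
r8 m[C→φ3] = [0, 0, 0]
r8 m[Q→φ0] = [1, 8, 10]
r8 m[Q→φ1] = [0, 0, 0]
r8 m[G→φ2] = [1, 5, 1]
r8 m[G→φ3] = [0, 5, 4]
r8 m[N→φ1] = [1, 4, 7]
r8 m[N→φ2] = [0, 6, 6]
fixed point reached at round 8
traceback from D: (D=1, C=1, Q=0, G=0, N=0), score=1

assignment: (D=1, C=1, Q=0, G=0, N=0); score = 1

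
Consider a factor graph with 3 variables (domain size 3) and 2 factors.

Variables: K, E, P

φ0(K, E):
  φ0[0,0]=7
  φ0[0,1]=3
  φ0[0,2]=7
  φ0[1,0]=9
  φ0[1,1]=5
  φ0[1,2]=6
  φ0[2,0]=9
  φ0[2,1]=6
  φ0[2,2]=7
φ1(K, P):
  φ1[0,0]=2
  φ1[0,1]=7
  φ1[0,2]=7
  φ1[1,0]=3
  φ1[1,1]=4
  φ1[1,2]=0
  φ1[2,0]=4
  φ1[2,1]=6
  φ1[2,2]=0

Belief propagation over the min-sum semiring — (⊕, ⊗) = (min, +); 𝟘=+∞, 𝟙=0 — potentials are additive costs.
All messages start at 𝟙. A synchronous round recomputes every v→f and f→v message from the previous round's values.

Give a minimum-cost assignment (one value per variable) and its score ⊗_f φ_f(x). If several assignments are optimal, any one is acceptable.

init: all messages = 𝟙 over 3 values
r1 m[φ0→K] = [3, 5, 6]
r1 m[φ0→E] = [7, 3, 6]
r1 m[φ1→K] = [2, 0, 0]
r1 m[φ1→P] = [2, 4, 0]
r1 m[K→φ0] = [0, 0, 0]
r1 m[K→φ1] = [0, 0, 0]
r1 m[E→φ0] = [0, 0, 0]
r1 m[P→φ1] = [0, 0, 0]
r2 m[φ0→K] = [3, 5, 6]
r2 m[φ0→E] = [7, 3, 6]
r2 m[φ1→K] = [2, 0, 0]
r2 m[φ1→P] = [2, 4, 0]
r2 m[K→φ0] = [2, 0, 0]
r2 m[K→φ1] = [3, 5, 6]
r2 m[E→φ0] = [0, 0, 0]
r2 m[P→φ1] = [0, 0, 0]
r3 m[φ0→K] = [3, 5, 6]
r3 m[φ0→E] = [9, 5, 6]
r3 m[φ1→K] = [2, 0, 0]
r3 m[φ1→P] = [5, 9, 5]
r3 m[K→φ0] = [2, 0, 0]
r3 m[K→φ1] = [3, 5, 6]
r3 m[E→φ0] = [0, 0, 0]
r3 m[P→φ1] = [0, 0, 0]
r4 m[φ0→K] = [3, 5, 6]
r4 m[φ0→E] = [9, 5, 6]
r4 m[φ1→K] = [2, 0, 0]
r4 m[φ1→P] = [5, 9, 5]
r4 m[K→φ0] = [2, 0, 0]
r4 m[K→φ1] = [3, 5, 6]
r4 m[E→φ0] = [0, 0, 0]
r4 m[P→φ1] = [0, 0, 0]
fixed point reached at round 4
traceback from K: (K=0, E=1, P=0), score=5

assignment: (K=0, E=1, P=0); score = 5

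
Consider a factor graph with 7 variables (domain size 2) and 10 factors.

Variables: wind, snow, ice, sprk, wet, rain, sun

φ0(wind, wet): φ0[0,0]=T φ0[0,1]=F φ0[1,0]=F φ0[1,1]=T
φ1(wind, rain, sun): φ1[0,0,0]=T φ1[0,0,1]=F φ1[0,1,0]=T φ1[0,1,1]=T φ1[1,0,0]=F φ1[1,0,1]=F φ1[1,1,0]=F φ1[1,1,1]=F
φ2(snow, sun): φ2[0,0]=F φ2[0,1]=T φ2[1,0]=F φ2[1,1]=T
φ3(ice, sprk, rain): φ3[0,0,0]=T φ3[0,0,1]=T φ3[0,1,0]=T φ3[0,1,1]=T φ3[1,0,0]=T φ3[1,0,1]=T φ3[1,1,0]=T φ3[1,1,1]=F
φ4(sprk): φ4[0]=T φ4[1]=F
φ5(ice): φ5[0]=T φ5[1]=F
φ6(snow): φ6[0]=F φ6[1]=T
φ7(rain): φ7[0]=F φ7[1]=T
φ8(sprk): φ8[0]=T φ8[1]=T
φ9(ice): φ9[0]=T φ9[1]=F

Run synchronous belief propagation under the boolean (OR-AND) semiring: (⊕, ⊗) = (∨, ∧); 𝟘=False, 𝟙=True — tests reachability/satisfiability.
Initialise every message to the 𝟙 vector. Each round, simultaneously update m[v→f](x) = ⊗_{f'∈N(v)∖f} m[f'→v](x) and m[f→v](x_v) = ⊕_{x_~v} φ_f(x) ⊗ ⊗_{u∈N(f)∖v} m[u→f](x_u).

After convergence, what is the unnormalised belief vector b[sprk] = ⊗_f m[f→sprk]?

init: all messages = 𝟙 over 2 values
r1 m[φ0→wind] = [T, T]
r1 m[φ0→wet] = [T, T]
r1 m[φ1→wind] = [T, F]
r1 m[φ1→rain] = [T, T]
r1 m[φ1→sun] = [T, T]
r1 m[φ2→snow] = [T, T]
r1 m[φ2→sun] = [F, T]
r1 m[φ3→ice] = [T, T]
r1 m[φ3→sprk] = [T, T]
r1 m[φ3→rain] = [T, T]
r1 m[φ4→sprk] = [T, F]
r1 m[φ5→ice] = [T, F]
r1 m[φ6→snow] = [F, T]
r1 m[φ7→rain] = [F, T]
r1 m[φ8→sprk] = [T, T]
r1 m[φ9→ice] = [T, F]
r1 m[wind→φ0] = [T, T]
r1 m[wind→φ1] = [T, T]
r1 m[snow→φ2] = [T, T]
r1 m[snow→φ6] = [T, T]
r1 m[ice→φ3] = [T, T]
r1 m[ice→φ5] = [T, T]
r1 m[ice→φ9] = [T, T]
r1 m[sprk→φ3] = [T, T]
r1 m[sprk→φ4] = [T, T]
r1 m[sprk→φ8] = [T, T]
r1 m[wet→φ0] = [T, T]
r1 m[rain→φ1] = [T, T]
r1 m[rain→φ3] = [T, T]
r1 m[rain→φ7] = [T, T]
r1 m[sun→φ1] = [T, T]
r1 m[sun→φ2] = [T, T]
r2 m[φ0→wind] = [T, T]
r2 m[φ0→wet] = [T, T]
r2 m[φ1→wind] = [T, F]
r2 m[φ1→rain] = [T, T]
r2 m[φ1→sun] = [T, T]
r2 m[φ2→snow] = [T, T]
r2 m[φ2→sun] = [F, T]
r2 m[φ3→ice] = [T, T]
r2 m[φ3→sprk] = [T, T]
r2 m[φ3→rain] = [T, T]
r2 m[φ4→sprk] = [T, F]
r2 m[φ5→ice] = [T, F]
r2 m[φ6→snow] = [F, T]
r2 m[φ7→rain] = [F, T]
r2 m[φ8→sprk] = [T, T]
r2 m[φ9→ice] = [T, F]
r2 m[wind→φ0] = [T, F]
r2 m[wind→φ1] = [T, T]
r2 m[snow→φ2] = [F, T]
r2 m[snow→φ6] = [T, T]
r2 m[ice→φ3] = [T, F]
r2 m[ice→φ5] = [T, F]
r2 m[ice→φ9] = [T, F]
r2 m[sprk→φ3] = [T, F]
r2 m[sprk→φ4] = [T, T]
r2 m[sprk→φ8] = [T, F]
r2 m[wet→φ0] = [T, T]
r2 m[rain→φ1] = [F, T]
r2 m[rain→φ3] = [F, T]
r2 m[rain→φ7] = [T, T]
r2 m[sun→φ1] = [F, T]
r2 m[sun→φ2] = [T, T]
r3 m[φ0→wind] = [T, T]
r3 m[φ0→wet] = [T, F]
r3 m[φ1→wind] = [T, F]
r3 m[φ1→rain] = [F, T]
r3 m[φ1→sun] = [T, T]
r3 m[φ2→snow] = [T, T]
r3 m[φ2→sun] = [F, T]
r3 m[φ3→ice] = [T, T]
r3 m[φ3→sprk] = [T, T]
r3 m[φ3→rain] = [T, T]
r3 m[φ4→sprk] = [T, F]
r3 m[φ5→ice] = [T, F]
r3 m[φ6→snow] = [F, T]
r3 m[φ7→rain] = [F, T]
r3 m[φ8→sprk] = [T, T]
r3 m[φ9→ice] = [T, F]
r3 m[wind→φ0] = [T, F]
r3 m[wind→φ1] = [T, T]
r3 m[snow→φ2] = [F, T]
r3 m[snow→φ6] = [T, T]
r3 m[ice→φ3] = [T, F]
r3 m[ice→φ5] = [T, F]
r3 m[ice→φ9] = [T, F]
r3 m[sprk→φ3] = [T, F]
r3 m[sprk→φ4] = [T, T]
r3 m[sprk→φ8] = [T, F]
r3 m[wet→φ0] = [T, T]
r3 m[rain→φ1] = [F, T]
r3 m[rain→φ3] = [F, T]
r3 m[rain→φ7] = [T, T]
r3 m[sun→φ1] = [F, T]
r3 m[sun→φ2] = [T, T]
r4 m[φ0→wind] = [T, T]
r4 m[φ0→wet] = [T, F]
r4 m[φ1→wind] = [T, F]
r4 m[φ1→rain] = [F, T]
r4 m[φ1→sun] = [T, T]
r4 m[φ2→snow] = [T, T]
r4 m[φ2→sun] = [F, T]
r4 m[φ3→ice] = [T, T]
r4 m[φ3→sprk] = [T, T]
r4 m[φ3→rain] = [T, T]
r4 m[φ4→sprk] = [T, F]
r4 m[φ5→ice] = [T, F]
r4 m[φ6→snow] = [F, T]
r4 m[φ7→rain] = [F, T]
r4 m[φ8→sprk] = [T, T]
r4 m[φ9→ice] = [T, F]
r4 m[wind→φ0] = [T, F]
r4 m[wind→φ1] = [T, T]
r4 m[snow→φ2] = [F, T]
r4 m[snow→φ6] = [T, T]
r4 m[ice→φ3] = [T, F]
r4 m[ice→φ5] = [T, F]
r4 m[ice→φ9] = [T, F]
r4 m[sprk→φ3] = [T, F]
r4 m[sprk→φ4] = [T, T]
r4 m[sprk→φ8] = [T, F]
r4 m[wet→φ0] = [T, T]
r4 m[rain→φ1] = [F, T]
r4 m[rain→φ3] = [F, T]
r4 m[rain→φ7] = [F, T]
r4 m[sun→φ1] = [F, T]
r4 m[sun→φ2] = [T, T]
r5 m[φ0→wind] = [T, T]
r5 m[φ0→wet] = [T, F]
r5 m[φ1→wind] = [T, F]
r5 m[φ1→rain] = [F, T]
r5 m[φ1→sun] = [T, T]
r5 m[φ2→snow] = [T, T]
r5 m[φ2→sun] = [F, T]
r5 m[φ3→ice] = [T, T]
r5 m[φ3→sprk] = [T, T]
r5 m[φ3→rain] = [T, T]
r5 m[φ4→sprk] = [T, F]
r5 m[φ5→ice] = [T, F]
r5 m[φ6→snow] = [F, T]
r5 m[φ7→rain] = [F, T]
r5 m[φ8→sprk] = [T, T]
r5 m[φ9→ice] = [T, F]
r5 m[wind→φ0] = [T, F]
r5 m[wind→φ1] = [T, T]
r5 m[snow→φ2] = [F, T]
r5 m[snow→φ6] = [T, T]
r5 m[ice→φ3] = [T, F]
r5 m[ice→φ5] = [T, F]
r5 m[ice→φ9] = [T, F]
r5 m[sprk→φ3] = [T, F]
r5 m[sprk→φ4] = [T, T]
r5 m[sprk→φ8] = [T, F]
r5 m[wet→φ0] = [T, T]
r5 m[rain→φ1] = [F, T]
r5 m[rain→φ3] = [F, T]
r5 m[rain→φ7] = [F, T]
r5 m[sun→φ1] = [F, T]
r5 m[sun→φ2] = [T, T]
fixed point reached at round 5
b[sprk] = ⊗ incoming = [T, F]

b[sprk] = [T, F]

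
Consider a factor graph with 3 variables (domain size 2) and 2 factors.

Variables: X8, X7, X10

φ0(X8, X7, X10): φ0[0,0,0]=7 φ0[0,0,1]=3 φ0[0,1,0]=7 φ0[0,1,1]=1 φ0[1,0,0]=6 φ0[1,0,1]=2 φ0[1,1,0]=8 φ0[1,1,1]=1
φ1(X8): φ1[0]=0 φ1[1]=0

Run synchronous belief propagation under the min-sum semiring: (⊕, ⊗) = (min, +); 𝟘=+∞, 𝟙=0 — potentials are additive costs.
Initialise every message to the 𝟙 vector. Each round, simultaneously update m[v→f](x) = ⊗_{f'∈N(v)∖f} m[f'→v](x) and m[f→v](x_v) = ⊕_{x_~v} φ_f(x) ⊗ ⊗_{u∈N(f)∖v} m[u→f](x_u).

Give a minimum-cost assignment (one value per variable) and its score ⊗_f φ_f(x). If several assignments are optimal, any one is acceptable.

assignment: (X8=0, X7=1, X10=1); score = 1

init: all messages = 𝟙 over 2 values
r1 m[φ0→X8] = [1, 1]
r1 m[φ0→X7] = [2, 1]
r1 m[φ0→X10] = [6, 1]
r1 m[φ1→X8] = [0, 0]
r1 m[X8→φ0] = [0, 0]
r1 m[X8→φ1] = [0, 0]
r1 m[X7→φ0] = [0, 0]
r1 m[X10→φ0] = [0, 0]
r2 m[φ0→X8] = [1, 1]
r2 m[φ0→X7] = [2, 1]
r2 m[φ0→X10] = [6, 1]
r2 m[φ1→X8] = [0, 0]
r2 m[X8→φ0] = [0, 0]
r2 m[X8→φ1] = [1, 1]
r2 m[X7→φ0] = [0, 0]
r2 m[X10→φ0] = [0, 0]
r3 m[φ0→X8] = [1, 1]
r3 m[φ0→X7] = [2, 1]
r3 m[φ0→X10] = [6, 1]
r3 m[φ1→X8] = [0, 0]
r3 m[X8→φ0] = [0, 0]
r3 m[X8→φ1] = [1, 1]
r3 m[X7→φ0] = [0, 0]
r3 m[X10→φ0] = [0, 0]
fixed point reached at round 3
traceback from X8: (X8=0, X7=1, X10=1), score=1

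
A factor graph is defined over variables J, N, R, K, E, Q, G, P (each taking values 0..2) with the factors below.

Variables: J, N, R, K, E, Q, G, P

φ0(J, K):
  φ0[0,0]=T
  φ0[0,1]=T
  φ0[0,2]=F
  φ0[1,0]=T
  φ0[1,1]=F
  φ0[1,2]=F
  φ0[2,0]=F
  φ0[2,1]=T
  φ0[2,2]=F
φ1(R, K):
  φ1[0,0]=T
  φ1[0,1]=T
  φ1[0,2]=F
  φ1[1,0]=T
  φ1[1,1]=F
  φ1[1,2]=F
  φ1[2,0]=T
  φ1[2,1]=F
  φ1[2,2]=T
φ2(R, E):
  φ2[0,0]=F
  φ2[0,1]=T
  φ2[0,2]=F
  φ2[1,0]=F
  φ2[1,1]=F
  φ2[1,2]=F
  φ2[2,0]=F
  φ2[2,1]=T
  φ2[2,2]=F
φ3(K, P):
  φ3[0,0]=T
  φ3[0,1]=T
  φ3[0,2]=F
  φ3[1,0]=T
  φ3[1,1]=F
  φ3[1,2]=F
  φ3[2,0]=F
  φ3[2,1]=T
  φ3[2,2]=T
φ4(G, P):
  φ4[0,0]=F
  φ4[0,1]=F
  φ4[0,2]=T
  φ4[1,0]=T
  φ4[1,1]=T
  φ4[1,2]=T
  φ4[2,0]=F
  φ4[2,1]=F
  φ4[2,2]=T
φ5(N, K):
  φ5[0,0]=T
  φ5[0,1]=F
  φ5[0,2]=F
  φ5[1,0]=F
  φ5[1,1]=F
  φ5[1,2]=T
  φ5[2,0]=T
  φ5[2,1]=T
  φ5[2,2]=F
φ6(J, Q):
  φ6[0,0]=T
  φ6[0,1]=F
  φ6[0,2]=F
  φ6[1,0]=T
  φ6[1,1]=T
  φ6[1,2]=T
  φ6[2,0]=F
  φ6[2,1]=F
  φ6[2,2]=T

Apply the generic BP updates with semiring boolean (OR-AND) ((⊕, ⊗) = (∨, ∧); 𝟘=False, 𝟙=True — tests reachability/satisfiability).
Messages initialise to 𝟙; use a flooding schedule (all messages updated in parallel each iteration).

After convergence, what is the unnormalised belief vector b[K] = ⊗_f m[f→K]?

b[K] = [T, T, F]

init: all messages = 𝟙 over 3 values
r1 m[φ0→J] = [T, T, T]
r1 m[φ0→K] = [T, T, F]
r1 m[φ1→R] = [T, T, T]
r1 m[φ1→K] = [T, T, T]
r1 m[φ2→R] = [T, F, T]
r1 m[φ2→E] = [F, T, F]
r1 m[φ3→K] = [T, T, T]
r1 m[φ3→P] = [T, T, T]
r1 m[φ4→G] = [T, T, T]
r1 m[φ4→P] = [T, T, T]
r1 m[φ5→N] = [T, T, T]
r1 m[φ5→K] = [T, T, T]
r1 m[φ6→J] = [T, T, T]
r1 m[φ6→Q] = [T, T, T]
r1 m[J→φ0] = [T, T, T]
r1 m[J→φ6] = [T, T, T]
r1 m[N→φ5] = [T, T, T]
r1 m[R→φ1] = [T, T, T]
r1 m[R→φ2] = [T, T, T]
r1 m[K→φ0] = [T, T, T]
r1 m[K→φ1] = [T, T, T]
r1 m[K→φ3] = [T, T, T]
r1 m[K→φ5] = [T, T, T]
r1 m[E→φ2] = [T, T, T]
r1 m[Q→φ6] = [T, T, T]
r1 m[G→φ4] = [T, T, T]
r1 m[P→φ3] = [T, T, T]
r1 m[P→φ4] = [T, T, T]
r2 m[φ0→J] = [T, T, T]
r2 m[φ0→K] = [T, T, F]
r2 m[φ1→R] = [T, T, T]
r2 m[φ1→K] = [T, T, T]
r2 m[φ2→R] = [T, F, T]
r2 m[φ2→E] = [F, T, F]
r2 m[φ3→K] = [T, T, T]
r2 m[φ3→P] = [T, T, T]
r2 m[φ4→G] = [T, T, T]
r2 m[φ4→P] = [T, T, T]
r2 m[φ5→N] = [T, T, T]
r2 m[φ5→K] = [T, T, T]
r2 m[φ6→J] = [T, T, T]
r2 m[φ6→Q] = [T, T, T]
r2 m[J→φ0] = [T, T, T]
r2 m[J→φ6] = [T, T, T]
r2 m[N→φ5] = [T, T, T]
r2 m[R→φ1] = [T, F, T]
r2 m[R→φ2] = [T, T, T]
r2 m[K→φ0] = [T, T, T]
r2 m[K→φ1] = [T, T, F]
r2 m[K→φ3] = [T, T, F]
r2 m[K→φ5] = [T, T, F]
r2 m[E→φ2] = [T, T, T]
r2 m[Q→φ6] = [T, T, T]
r2 m[G→φ4] = [T, T, T]
r2 m[P→φ3] = [T, T, T]
r2 m[P→φ4] = [T, T, T]
r3 m[φ0→J] = [T, T, T]
r3 m[φ0→K] = [T, T, F]
r3 m[φ1→R] = [T, T, T]
r3 m[φ1→K] = [T, T, T]
r3 m[φ2→R] = [T, F, T]
r3 m[φ2→E] = [F, T, F]
r3 m[φ3→K] = [T, T, T]
r3 m[φ3→P] = [T, T, F]
r3 m[φ4→G] = [T, T, T]
r3 m[φ4→P] = [T, T, T]
r3 m[φ5→N] = [T, F, T]
r3 m[φ5→K] = [T, T, T]
r3 m[φ6→J] = [T, T, T]
r3 m[φ6→Q] = [T, T, T]
r3 m[J→φ0] = [T, T, T]
r3 m[J→φ6] = [T, T, T]
r3 m[N→φ5] = [T, T, T]
r3 m[R→φ1] = [T, F, T]
r3 m[R→φ2] = [T, T, T]
r3 m[K→φ0] = [T, T, T]
r3 m[K→φ1] = [T, T, F]
r3 m[K→φ3] = [T, T, F]
r3 m[K→φ5] = [T, T, F]
r3 m[E→φ2] = [T, T, T]
r3 m[Q→φ6] = [T, T, T]
r3 m[G→φ4] = [T, T, T]
r3 m[P→φ3] = [T, T, T]
r3 m[P→φ4] = [T, T, T]
r4 m[φ0→J] = [T, T, T]
r4 m[φ0→K] = [T, T, F]
r4 m[φ1→R] = [T, T, T]
r4 m[φ1→K] = [T, T, T]
r4 m[φ2→R] = [T, F, T]
r4 m[φ2→E] = [F, T, F]
r4 m[φ3→K] = [T, T, T]
r4 m[φ3→P] = [T, T, F]
r4 m[φ4→G] = [T, T, T]
r4 m[φ4→P] = [T, T, T]
r4 m[φ5→N] = [T, F, T]
r4 m[φ5→K] = [T, T, T]
r4 m[φ6→J] = [T, T, T]
r4 m[φ6→Q] = [T, T, T]
r4 m[J→φ0] = [T, T, T]
r4 m[J→φ6] = [T, T, T]
r4 m[N→φ5] = [T, T, T]
r4 m[R→φ1] = [T, F, T]
r4 m[R→φ2] = [T, T, T]
r4 m[K→φ0] = [T, T, T]
r4 m[K→φ1] = [T, T, F]
r4 m[K→φ3] = [T, T, F]
r4 m[K→φ5] = [T, T, F]
r4 m[E→φ2] = [T, T, T]
r4 m[Q→φ6] = [T, T, T]
r4 m[G→φ4] = [T, T, T]
r4 m[P→φ3] = [T, T, T]
r4 m[P→φ4] = [T, T, F]
r5 m[φ0→J] = [T, T, T]
r5 m[φ0→K] = [T, T, F]
r5 m[φ1→R] = [T, T, T]
r5 m[φ1→K] = [T, T, T]
r5 m[φ2→R] = [T, F, T]
r5 m[φ2→E] = [F, T, F]
r5 m[φ3→K] = [T, T, T]
r5 m[φ3→P] = [T, T, F]
r5 m[φ4→G] = [F, T, F]
r5 m[φ4→P] = [T, T, T]
r5 m[φ5→N] = [T, F, T]
r5 m[φ5→K] = [T, T, T]
r5 m[φ6→J] = [T, T, T]
r5 m[φ6→Q] = [T, T, T]
r5 m[J→φ0] = [T, T, T]
r5 m[J→φ6] = [T, T, T]
r5 m[N→φ5] = [T, T, T]
r5 m[R→φ1] = [T, F, T]
r5 m[R→φ2] = [T, T, T]
r5 m[K→φ0] = [T, T, T]
r5 m[K→φ1] = [T, T, F]
r5 m[K→φ3] = [T, T, F]
r5 m[K→φ5] = [T, T, F]
r5 m[E→φ2] = [T, T, T]
r5 m[Q→φ6] = [T, T, T]
r5 m[G→φ4] = [T, T, T]
r5 m[P→φ3] = [T, T, T]
r5 m[P→φ4] = [T, T, F]
r6 m[φ0→J] = [T, T, T]
r6 m[φ0→K] = [T, T, F]
r6 m[φ1→R] = [T, T, T]
r6 m[φ1→K] = [T, T, T]
r6 m[φ2→R] = [T, F, T]
r6 m[φ2→E] = [F, T, F]
r6 m[φ3→K] = [T, T, T]
r6 m[φ3→P] = [T, T, F]
r6 m[φ4→G] = [F, T, F]
r6 m[φ4→P] = [T, T, T]
r6 m[φ5→N] = [T, F, T]
r6 m[φ5→K] = [T, T, T]
r6 m[φ6→J] = [T, T, T]
r6 m[φ6→Q] = [T, T, T]
r6 m[J→φ0] = [T, T, T]
r6 m[J→φ6] = [T, T, T]
r6 m[N→φ5] = [T, T, T]
r6 m[R→φ1] = [T, F, T]
r6 m[R→φ2] = [T, T, T]
r6 m[K→φ0] = [T, T, T]
r6 m[K→φ1] = [T, T, F]
r6 m[K→φ3] = [T, T, F]
r6 m[K→φ5] = [T, T, F]
r6 m[E→φ2] = [T, T, T]
r6 m[Q→φ6] = [T, T, T]
r6 m[G→φ4] = [T, T, T]
r6 m[P→φ3] = [T, T, T]
r6 m[P→φ4] = [T, T, F]
fixed point reached at round 6
b[K] = ⊗ incoming = [T, T, F]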